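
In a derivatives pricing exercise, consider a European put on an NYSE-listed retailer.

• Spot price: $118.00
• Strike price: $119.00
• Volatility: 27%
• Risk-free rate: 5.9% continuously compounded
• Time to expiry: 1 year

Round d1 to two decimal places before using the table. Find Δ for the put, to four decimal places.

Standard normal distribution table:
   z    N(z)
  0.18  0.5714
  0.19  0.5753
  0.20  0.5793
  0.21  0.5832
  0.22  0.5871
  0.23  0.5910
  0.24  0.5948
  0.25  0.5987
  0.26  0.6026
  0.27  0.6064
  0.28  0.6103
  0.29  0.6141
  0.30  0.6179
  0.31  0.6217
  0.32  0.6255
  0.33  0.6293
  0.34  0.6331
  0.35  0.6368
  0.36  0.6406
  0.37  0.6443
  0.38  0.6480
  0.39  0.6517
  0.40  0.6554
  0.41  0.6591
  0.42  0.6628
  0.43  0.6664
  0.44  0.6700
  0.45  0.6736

-0.3745

T = 1;  σ√T = 0.2700
d₁ = [ln(118/119) + (0.059 + ½·0.27²)·1] / (σ√T) = (-0.0084 + 0.0955) / 0.2700 = 0.3223 ⇒ 0.32
N(d₁) = N(0.32) = 0.6255
Δ_put = N(d₁) − 1 = 0.6255 − 1 = -0.3745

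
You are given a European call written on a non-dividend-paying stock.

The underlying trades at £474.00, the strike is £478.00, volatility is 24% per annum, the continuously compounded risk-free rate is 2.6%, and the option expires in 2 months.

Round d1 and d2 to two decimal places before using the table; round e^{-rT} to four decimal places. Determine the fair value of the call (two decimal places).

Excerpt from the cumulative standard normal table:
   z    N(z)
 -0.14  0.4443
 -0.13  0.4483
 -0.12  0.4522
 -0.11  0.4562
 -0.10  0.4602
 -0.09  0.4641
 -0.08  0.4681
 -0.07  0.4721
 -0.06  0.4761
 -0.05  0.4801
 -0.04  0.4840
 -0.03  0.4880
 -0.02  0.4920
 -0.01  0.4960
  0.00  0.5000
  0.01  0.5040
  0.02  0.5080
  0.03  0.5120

£18.01

T = 0.1667;  σ√T = 0.0980
d₁ = [ln(474/478) + (0.026 + 0.24²/2)·0.1667] / 0.0980 = [-0.0084 + 0.0091] / 0.0980 = 0.0074 → 0.01
d₂ = d₁ − σ√T = 0.0074 − 0.0980 = -0.0905 → -0.09
e^(−rT) = e^(−0.026·0.1667) = 0.9957
N(d₁) = N(0.01) = 0.5040;  N(d₂) = N(-0.09) = 0.4641
C = 474·0.5040 − 478·0.9957·0.4641 = 238.8960 − 220.8859 = 18.0101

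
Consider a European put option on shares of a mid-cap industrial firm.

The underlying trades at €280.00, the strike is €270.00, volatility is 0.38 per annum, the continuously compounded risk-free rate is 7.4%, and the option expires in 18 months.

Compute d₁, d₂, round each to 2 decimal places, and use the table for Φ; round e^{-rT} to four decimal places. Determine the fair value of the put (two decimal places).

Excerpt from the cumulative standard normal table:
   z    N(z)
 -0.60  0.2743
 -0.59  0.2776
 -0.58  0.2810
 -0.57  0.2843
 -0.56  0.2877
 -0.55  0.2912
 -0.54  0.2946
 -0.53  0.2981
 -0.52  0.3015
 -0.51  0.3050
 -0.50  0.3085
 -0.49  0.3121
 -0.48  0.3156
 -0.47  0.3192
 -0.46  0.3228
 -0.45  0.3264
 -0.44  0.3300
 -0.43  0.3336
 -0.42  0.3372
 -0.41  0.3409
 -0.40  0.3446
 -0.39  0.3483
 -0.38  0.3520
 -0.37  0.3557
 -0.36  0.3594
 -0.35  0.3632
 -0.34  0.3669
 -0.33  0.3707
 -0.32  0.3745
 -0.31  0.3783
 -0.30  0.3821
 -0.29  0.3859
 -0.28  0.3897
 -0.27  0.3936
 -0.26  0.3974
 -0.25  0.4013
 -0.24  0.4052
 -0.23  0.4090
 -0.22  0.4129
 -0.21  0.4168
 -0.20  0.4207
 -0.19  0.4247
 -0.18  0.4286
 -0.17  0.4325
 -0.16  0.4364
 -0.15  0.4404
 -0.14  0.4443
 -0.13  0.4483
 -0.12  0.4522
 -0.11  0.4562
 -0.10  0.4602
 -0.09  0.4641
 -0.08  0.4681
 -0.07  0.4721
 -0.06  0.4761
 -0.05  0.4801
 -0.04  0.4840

€31.57

T = 1.5;  σ√T = 0.4654
ln(S/K) + (r + σ²/2)T = ln(280/270) + (0.074 + 0.38²/2)·1.5 = 0.0364 + 0.2193 = 0.2557
d₁ = 0.2557 / 0.4654 = 0.5493 ≈ 0.55
d₂ = d₁ − σ√T = 0.5493 − 0.4654 = 0.0839 ≈ 0.08
exp(−rT) = exp(−0.074·1.5) = 0.8949
N(−d₂) = N(-0.08) = 0.4681;  N(−d₁) = N(-0.55) = 0.2912
P = 270·0.8949·0.4681 − 280·0.2912 = 113.1037 − 81.5360 = 31.5677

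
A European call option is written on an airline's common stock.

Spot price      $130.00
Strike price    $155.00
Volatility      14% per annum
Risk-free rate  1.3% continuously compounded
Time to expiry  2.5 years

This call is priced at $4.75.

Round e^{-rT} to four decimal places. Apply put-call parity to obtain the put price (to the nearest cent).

$24.79

exp(−rT) = exp(−0.013·2.5) = 0.9680
Put-call parity: C − P = S − K·e^(−rT) = 130 − 155·0.9680 = 130 − 150.0400 = -20.0400
P = C − (C − P) = 4.75 − (-20.0400) = 24.7900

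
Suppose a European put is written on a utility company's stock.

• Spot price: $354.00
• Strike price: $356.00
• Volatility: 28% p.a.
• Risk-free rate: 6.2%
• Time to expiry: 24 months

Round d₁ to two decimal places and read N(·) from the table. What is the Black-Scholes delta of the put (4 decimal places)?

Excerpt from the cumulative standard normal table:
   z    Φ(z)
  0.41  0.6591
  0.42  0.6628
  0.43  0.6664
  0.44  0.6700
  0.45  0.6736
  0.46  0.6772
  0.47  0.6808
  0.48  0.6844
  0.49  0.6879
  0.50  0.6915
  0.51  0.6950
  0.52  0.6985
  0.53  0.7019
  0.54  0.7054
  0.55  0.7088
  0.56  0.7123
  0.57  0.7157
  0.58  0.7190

-0.3085

T = 2;  σ√T = 0.3960
d₁ = [ln(354/356) + (0.062 + 0.28²/2)·2] / 0.3960 = [-0.0056 + 0.2024] / 0.3960 = 0.4969 ≈ 0.50
N(d₁) = N(0.50) = 0.6915
Δ_put = N(d₁) − 1 = 0.6915 − 1 = -0.3085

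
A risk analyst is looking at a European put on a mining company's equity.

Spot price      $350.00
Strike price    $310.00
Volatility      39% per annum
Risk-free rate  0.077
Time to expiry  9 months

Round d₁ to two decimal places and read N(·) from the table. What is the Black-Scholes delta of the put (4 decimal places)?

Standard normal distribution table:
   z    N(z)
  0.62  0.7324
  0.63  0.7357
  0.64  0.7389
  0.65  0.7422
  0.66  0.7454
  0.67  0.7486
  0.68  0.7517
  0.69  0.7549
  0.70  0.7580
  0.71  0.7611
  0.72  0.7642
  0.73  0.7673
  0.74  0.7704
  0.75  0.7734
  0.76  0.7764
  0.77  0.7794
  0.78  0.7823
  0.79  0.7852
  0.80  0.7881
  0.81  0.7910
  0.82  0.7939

T = 0.75;  σ√T = 0.3377
d₁ = [ln(350/310) + (0.077 + 0.39²/2)·0.75] / 0.3377 = [0.1214 + 0.1148] / 0.3377 = 0.6992 ⇒ 0.70
N(d₁) = N(0.70) = 0.7580
Δ_put = N(d₁) − 1 = 0.7580 − 1 = -0.2420

-0.2420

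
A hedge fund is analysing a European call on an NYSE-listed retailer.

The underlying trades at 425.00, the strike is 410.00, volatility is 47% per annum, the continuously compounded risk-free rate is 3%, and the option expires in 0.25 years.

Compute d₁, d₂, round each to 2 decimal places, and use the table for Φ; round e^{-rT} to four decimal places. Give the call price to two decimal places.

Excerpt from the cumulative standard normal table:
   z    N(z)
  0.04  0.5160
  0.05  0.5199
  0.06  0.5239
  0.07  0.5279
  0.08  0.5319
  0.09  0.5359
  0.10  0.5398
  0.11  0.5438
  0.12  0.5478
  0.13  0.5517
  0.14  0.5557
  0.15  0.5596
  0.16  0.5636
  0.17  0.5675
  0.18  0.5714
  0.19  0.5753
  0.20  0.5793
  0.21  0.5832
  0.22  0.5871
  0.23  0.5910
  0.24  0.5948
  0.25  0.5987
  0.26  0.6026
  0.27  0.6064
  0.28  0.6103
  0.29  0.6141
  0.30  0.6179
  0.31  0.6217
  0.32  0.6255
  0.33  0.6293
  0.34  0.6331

47.79

T = 0.25;  σ√T = 0.2350
d₁ = [ln(425/410) + (0.03 + 0.47²/2)·0.25] / 0.2350 = [0.0359 + 0.0351] / 0.2350 = 0.3023 which rounds to 0.30
d₂ = d₁ − σ√T = 0.3023 − 0.2350 = 0.0673 which rounds to 0.07
exp(−rT) = exp(−0.03·0.25) = 0.9925
C = 425·N(0.30) − 410·0.9925·N(0.07) = 425·0.6179 − 410·0.9925·0.5279 = 262.6075 − 214.8157 = 47.7918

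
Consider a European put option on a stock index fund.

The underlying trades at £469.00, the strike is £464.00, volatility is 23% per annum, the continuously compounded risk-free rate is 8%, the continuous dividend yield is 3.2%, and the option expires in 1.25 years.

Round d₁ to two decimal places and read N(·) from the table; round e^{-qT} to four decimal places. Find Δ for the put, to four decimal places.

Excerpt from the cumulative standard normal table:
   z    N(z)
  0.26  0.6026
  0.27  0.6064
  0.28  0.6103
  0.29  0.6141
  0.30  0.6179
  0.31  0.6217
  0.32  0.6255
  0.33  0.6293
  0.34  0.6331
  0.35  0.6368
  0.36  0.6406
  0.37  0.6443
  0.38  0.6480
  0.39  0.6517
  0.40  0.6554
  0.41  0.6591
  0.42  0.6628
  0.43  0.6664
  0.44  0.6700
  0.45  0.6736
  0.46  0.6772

T = 1.25;  σ√T = 0.2571
ln(S/K) + (r − q + σ²/2)T = ln(469/464) + (0.08 − 0.032 + 0.23²/2)·1.25 = 0.0107 + 0.0931 = 0.1038
d₁ = 0.1038 / 0.2571 = 0.4036 → 0.40
N(d₁) = N(0.40) = 0.6554
Δ_put = e^(−qT)·(N(d₁) − 1) = 0.9608·(0.6554 − 1) = -0.3311

-0.3311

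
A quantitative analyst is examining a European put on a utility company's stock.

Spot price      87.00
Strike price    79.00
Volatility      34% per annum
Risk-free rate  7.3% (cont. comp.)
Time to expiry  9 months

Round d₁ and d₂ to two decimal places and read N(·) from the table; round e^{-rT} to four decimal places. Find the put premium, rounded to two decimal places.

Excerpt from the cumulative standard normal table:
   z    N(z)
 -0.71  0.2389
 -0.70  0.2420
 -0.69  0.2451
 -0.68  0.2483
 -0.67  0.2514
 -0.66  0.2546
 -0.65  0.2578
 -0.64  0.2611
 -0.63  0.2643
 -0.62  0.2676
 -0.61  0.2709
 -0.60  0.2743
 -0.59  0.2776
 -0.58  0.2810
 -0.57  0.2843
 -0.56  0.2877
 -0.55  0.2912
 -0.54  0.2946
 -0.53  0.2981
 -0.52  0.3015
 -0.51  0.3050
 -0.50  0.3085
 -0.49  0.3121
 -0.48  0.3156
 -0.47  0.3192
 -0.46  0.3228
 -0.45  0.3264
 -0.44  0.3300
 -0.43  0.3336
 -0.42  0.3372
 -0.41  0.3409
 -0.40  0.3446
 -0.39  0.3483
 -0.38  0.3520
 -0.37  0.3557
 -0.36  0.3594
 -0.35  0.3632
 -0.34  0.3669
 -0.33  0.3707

4.45

σ√T = 0.34 × 0.8660 = 0.2944
d₁ = [ln(87/79) + (0.073 + ½·0.34²)·0.75] / (σ√T) = (0.0965 + 0.0981) / 0.2944 = 0.6608 → 0.66
d₂ = 0.6608 − 0.2944 = 0.3663 → 0.37
e^(−rT) = e^(−0.073·0.75) = 0.9467
P = 79·0.9467·N(-0.37) − 87·N(-0.66) = 79·0.9467·0.3557 − 87·0.2546 = 26.6026 − 22.1502 = 4.4524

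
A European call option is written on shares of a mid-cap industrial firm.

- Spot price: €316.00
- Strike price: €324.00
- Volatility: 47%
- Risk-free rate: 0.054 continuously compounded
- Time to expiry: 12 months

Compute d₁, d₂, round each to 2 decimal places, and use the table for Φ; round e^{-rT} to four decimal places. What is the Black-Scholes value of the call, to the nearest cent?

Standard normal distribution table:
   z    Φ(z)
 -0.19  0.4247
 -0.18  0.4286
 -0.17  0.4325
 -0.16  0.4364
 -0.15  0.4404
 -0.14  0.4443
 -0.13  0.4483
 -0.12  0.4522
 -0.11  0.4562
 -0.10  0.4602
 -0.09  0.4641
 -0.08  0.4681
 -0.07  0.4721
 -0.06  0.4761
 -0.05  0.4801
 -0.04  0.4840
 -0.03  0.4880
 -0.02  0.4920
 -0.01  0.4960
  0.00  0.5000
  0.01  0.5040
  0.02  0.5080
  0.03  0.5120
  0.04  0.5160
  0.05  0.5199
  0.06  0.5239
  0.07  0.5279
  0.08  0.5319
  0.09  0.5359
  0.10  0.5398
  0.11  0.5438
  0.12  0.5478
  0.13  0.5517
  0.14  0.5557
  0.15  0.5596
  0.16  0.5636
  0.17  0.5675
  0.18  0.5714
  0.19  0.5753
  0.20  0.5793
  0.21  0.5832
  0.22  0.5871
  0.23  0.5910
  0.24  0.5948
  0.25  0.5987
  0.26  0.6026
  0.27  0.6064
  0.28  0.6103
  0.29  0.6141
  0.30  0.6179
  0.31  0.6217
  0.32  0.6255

€62.50

σ√T = 0.47 × 1.0000 = 0.4700
d₁ = [ln(316/324) + (0.054 + 0.47²/2)·1] / 0.4700 = [-0.0250 + 0.1644] / 0.4700 = 0.2967 ≈ 0.30
d₂ = d₁ − σ√T = 0.2967 − 0.4700 = -0.1733 ≈ -0.17
exp(−rT) = exp(−0.054·1) = 0.9474
N(d₁) = N(0.30) = 0.6179;  N(d₂) = N(-0.17) = 0.4325
C = 316·0.6179 − 324·0.9474·0.4325 = 195.2564 − 132.7592 = 62.4972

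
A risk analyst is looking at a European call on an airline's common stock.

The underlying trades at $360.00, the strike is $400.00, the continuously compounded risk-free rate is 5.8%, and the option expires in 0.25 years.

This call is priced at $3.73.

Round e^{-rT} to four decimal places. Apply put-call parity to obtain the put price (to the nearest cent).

exp(−rT) = exp(−0.058·0.25) = 0.9856
Put-call parity: C − P = S − K·e^(−rT) = 360 − 400·0.9856 = 360 − 394.2400 = -34.2400
P = C − (C − P) = 3.73 − (-34.2400) = 37.9700

$37.97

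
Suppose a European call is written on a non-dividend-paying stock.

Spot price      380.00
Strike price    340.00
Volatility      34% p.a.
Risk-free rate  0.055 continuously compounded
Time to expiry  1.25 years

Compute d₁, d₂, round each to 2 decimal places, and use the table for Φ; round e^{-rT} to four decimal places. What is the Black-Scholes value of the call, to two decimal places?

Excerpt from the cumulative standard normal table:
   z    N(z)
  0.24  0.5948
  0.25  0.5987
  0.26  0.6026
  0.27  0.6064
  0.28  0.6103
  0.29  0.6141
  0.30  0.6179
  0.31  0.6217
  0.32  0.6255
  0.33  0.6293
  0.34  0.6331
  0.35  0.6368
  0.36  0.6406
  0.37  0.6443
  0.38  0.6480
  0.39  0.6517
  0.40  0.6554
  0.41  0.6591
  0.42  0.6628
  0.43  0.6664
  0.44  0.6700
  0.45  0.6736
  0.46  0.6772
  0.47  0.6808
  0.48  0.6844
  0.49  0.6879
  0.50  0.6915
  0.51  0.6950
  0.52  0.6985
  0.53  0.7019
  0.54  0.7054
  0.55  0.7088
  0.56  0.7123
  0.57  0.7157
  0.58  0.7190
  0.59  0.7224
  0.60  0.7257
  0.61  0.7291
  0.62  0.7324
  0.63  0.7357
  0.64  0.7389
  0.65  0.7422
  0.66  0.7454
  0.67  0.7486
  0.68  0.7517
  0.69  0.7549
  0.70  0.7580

σ√T = 0.34 × 1.1180 = 0.3801
ln(S/K) + (r + σ²/2)T = ln(380/340) + (0.055 + 0.34²/2)·1.25 = 0.1112 + 0.1410 = 0.2522
d₁ = 0.2522 / 0.3801 = 0.6635 ⇒ 0.66
d₂ = d₁ − σ√T = 0.6635 − 0.3801 = 0.2834 ⇒ 0.28
exp(−rT) = exp(−0.055·1.25) = 0.9336
C = 380·N(0.66) − 340·0.9336·N(0.28) = 380·0.7454 − 340·0.9336·0.6103 = 283.2520 − 193.7239 = 89.5281

89.53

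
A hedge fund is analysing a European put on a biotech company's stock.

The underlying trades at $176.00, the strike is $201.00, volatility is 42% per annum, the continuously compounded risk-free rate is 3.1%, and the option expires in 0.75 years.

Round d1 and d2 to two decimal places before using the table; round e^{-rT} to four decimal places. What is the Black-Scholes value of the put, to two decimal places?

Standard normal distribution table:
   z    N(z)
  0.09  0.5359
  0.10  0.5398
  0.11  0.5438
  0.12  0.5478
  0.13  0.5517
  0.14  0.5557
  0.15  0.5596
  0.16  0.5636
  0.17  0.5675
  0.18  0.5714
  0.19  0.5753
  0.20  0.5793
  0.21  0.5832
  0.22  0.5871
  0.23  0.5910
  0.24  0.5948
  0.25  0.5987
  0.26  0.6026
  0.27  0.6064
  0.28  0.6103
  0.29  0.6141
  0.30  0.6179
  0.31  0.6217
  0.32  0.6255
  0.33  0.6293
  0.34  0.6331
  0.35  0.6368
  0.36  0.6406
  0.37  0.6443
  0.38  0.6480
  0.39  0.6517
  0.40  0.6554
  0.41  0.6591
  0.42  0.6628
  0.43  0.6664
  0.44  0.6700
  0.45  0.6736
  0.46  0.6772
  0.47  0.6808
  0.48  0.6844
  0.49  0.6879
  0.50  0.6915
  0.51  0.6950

$37.99

T = 0.75;  σ√T = 0.3637
d₁ = [ln(176/201) + (0.031 + 0.42²/2)·0.75] / 0.3637 = [-0.1328 + 0.0894] / 0.3637 = -0.1194 ⇒ -0.12
d₂ = d₁ − σ√T = -0.1194 − 0.3637 = -0.4831 ⇒ -0.48
exp(−rT) = exp(−0.031·0.75) = 0.9770
N(−d₂) = N(0.48) = 0.6844;  N(−d₁) = N(0.12) = 0.5478
P = 201·0.9770·0.6844 − 176·0.5478 = 134.4004 − 96.4128 = 37.9876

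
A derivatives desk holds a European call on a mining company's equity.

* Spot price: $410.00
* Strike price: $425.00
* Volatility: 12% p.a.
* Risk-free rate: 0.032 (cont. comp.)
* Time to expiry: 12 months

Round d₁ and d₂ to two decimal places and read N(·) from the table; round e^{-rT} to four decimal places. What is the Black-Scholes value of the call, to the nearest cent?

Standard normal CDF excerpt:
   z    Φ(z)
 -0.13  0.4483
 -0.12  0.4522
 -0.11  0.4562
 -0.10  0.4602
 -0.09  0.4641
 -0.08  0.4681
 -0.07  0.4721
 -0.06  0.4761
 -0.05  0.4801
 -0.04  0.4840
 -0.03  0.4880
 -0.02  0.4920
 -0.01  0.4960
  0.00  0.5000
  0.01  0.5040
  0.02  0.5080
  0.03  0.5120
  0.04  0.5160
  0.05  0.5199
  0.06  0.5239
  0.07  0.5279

$18.89

T = 1;  σ√T = 0.1200
d₁ = [ln(410/425) + (0.032 + 0.12²/2)·1] / 0.1200 = [-0.0359 + 0.0392] / 0.1200 = 0.0272 → 0.03
d₂ = d₁ − σ√T = 0.0272 − 0.1200 = -0.0928 → -0.09
exp(−rT) = exp(−0.032·1) = 0.9685
N(d₁) = N(0.03) = 0.5120;  N(d₂) = N(-0.09) = 0.4641
C = 410·0.5120 − 425·0.9685·0.4641 = 209.9200 − 191.0294 = 18.8906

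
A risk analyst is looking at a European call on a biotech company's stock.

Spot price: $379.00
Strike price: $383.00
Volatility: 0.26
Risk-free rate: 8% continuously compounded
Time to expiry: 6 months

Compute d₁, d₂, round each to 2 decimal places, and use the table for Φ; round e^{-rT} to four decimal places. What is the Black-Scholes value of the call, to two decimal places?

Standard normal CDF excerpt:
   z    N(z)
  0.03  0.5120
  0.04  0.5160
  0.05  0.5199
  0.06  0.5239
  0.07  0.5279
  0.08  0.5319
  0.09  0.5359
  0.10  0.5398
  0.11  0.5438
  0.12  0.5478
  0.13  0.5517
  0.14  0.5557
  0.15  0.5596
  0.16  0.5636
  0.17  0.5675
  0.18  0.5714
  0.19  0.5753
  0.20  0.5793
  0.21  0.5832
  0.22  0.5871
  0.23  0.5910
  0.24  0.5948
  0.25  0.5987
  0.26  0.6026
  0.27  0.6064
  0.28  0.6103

T = 0.5;  σ√T = 0.1838
d₁ = [ln(379/383) + (0.08 + 0.26²/2)·0.5] / 0.1838 = [-0.0105 + 0.0569] / 0.1838 = 0.2524 ⇒ 0.25
d₂ = d₁ − σ√T = 0.2524 − 0.1838 = 0.0685 ⇒ 0.07
e^(−rT) = e^(−0.08·0.5) = 0.9608
N(d₁) = N(0.25) = 0.5987;  N(d₂) = N(0.07) = 0.5279
C = 379·0.5987 − 383·0.9608·0.5279 = 226.9073 − 194.2600 = 32.6473

$32.65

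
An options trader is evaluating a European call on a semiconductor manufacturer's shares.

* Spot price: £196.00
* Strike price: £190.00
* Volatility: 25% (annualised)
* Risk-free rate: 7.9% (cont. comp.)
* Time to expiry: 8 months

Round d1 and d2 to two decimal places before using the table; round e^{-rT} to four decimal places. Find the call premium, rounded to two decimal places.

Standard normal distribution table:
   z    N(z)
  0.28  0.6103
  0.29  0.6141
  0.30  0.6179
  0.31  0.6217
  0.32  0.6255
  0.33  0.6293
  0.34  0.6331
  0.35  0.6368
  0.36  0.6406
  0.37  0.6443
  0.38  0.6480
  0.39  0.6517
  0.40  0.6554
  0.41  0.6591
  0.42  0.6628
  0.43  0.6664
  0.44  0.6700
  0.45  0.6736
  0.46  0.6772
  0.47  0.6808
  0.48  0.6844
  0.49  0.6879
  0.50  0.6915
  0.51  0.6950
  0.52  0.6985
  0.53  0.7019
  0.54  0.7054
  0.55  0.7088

£24.16

T = 0.6667;  σ√T = 0.2041
d₁ = [ln(196/190) + (0.079 + 0.25²/2)·0.6667] / 0.2041 = [0.0311 + 0.0735] / 0.2041 = 0.5124 → 0.51
d₂ = d₁ − σ√T = 0.5124 − 0.2041 = 0.3083 → 0.31
e^(−rT) = e^(−0.079·0.6667) = 0.9487
C = 196·N(0.51) − 190·0.9487·N(0.31) = 196·0.6950 − 190·0.9487·0.6217 = 136.2200 − 112.0633 = 24.1567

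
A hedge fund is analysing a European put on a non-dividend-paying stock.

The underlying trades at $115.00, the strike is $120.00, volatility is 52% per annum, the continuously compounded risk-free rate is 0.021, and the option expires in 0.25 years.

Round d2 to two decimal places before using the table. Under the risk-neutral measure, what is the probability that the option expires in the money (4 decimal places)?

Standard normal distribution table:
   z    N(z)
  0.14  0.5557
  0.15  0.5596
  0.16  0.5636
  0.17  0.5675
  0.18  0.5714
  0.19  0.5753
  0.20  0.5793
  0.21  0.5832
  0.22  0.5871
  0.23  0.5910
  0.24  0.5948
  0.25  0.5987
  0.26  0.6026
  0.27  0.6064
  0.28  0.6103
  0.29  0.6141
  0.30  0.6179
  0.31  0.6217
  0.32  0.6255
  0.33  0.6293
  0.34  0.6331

σ√T = 0.52·√0.25 = 0.2600
d₁ = [ln(115/120) + (0.021 + ½·0.52²)·0.25] / (σ√T) = (-0.0426 + 0.0391) / 0.2600 = -0.0135 → -0.01
d₂ = -0.0135 − 0.2600 = -0.2735 → -0.27
Pr(exercise) under Q = N(−d₂) = N(0.27) = 0.6064

0.6064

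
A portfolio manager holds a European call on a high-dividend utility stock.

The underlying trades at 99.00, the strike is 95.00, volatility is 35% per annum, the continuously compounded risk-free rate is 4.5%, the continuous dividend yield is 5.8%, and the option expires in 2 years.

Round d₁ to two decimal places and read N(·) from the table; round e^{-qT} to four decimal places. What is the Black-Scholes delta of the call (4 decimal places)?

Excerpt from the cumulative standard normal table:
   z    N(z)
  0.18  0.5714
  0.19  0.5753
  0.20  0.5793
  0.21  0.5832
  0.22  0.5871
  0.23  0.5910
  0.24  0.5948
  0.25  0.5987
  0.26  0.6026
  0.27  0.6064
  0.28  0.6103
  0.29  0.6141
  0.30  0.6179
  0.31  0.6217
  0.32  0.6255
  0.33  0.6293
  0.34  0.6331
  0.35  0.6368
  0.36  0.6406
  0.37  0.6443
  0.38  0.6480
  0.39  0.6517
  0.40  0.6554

σ√T = 0.35·√2 = 0.4950
d₁ = [ln(99/95) + (0.045 − 0.058 + 0.35²/2)·2] / 0.4950 = [0.0412 + 0.0965] / 0.4950 = 0.2783 ⇒ 0.28
N(d₁) = N(0.28) = 0.6103
Δ_call = e^(−qT)·N(d₁) = 0.8905·0.6103 = 0.5435

0.5435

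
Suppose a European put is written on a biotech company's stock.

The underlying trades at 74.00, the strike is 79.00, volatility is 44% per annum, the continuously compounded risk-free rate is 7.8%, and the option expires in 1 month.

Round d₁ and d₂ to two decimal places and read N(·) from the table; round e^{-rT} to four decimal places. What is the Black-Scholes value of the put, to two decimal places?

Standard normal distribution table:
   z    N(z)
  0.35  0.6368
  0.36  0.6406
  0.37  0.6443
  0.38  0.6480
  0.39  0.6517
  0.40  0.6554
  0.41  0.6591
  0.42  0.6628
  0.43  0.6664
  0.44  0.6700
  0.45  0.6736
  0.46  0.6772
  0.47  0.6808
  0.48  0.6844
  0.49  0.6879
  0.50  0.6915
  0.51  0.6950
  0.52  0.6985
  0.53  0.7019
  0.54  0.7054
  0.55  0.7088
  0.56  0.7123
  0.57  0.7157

σ√T = 0.44·√0.08333 = 0.1270
d₁ = [ln(74/79) + (0.078 + 0.44²/2)·0.08333] / 0.1270 = [-0.0654 + 0.0146] / 0.1270 = -0.4001 ⇒ -0.40
d₂ = d₁ − σ√T = -0.4001 − 0.1270 = -0.5271 ⇒ -0.53
e^(−rT) = e^(−0.078·0.08333) = 0.9935
N(−d₂) = N(0.53) = 0.7019;  N(−d₁) = N(0.40) = 0.6554
P = 79·0.9935·0.7019 − 74·0.6554 = 55.0897 − 48.4996 = 6.5901

6.59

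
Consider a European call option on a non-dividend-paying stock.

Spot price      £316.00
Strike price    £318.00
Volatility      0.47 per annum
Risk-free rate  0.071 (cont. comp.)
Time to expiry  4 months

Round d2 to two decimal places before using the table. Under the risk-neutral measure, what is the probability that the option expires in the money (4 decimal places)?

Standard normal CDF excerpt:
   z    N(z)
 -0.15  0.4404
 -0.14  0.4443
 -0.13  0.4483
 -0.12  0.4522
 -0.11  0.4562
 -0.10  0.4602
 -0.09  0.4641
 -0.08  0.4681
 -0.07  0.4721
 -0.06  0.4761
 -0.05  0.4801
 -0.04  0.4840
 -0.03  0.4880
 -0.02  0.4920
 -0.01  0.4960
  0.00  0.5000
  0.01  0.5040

0.4721

σ√T = 0.47·√0.3333 = 0.2714
d₁ = [ln(316/318) + (0.071 + ½·0.47²)·0.3333] / (σ√T) = (-0.0063 + 0.0605) / 0.2714 = 0.1996 which rounds to 0.20
d₂ = 0.1996 − 0.2714 = -0.0717 which rounds to -0.07
Risk-neutral Pr[S_T > K] = N(d₂) = N(-0.07) = 0.4721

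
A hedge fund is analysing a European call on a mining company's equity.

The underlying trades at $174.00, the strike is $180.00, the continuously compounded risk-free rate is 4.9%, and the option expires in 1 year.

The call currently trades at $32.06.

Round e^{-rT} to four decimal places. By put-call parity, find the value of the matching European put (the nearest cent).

exp(−rT) = exp(−0.049·1) = 0.9522
Put-call parity: C − P = S − K·e^(−rT) = 174 − 180·0.9522 = 174 − 171.3960 = 2.6040
P = C − (C − P) = 32.06 − (2.6040) = 29.4560

$29.46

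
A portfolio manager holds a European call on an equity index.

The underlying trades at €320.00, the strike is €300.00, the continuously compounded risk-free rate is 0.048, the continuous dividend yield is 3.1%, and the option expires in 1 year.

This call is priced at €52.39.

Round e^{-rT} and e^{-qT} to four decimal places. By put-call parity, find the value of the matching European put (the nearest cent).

exp(−qT) = exp(−0.031·1) = 0.9695;  exp(−rT) = exp(−0.048·1) = 0.9531
Put-call parity: C − P = S·e^(−qT) − K·e^(−rT) = 320·0.9695 − 300·0.9531 = 310.2400 − 285.9300 = 24.3100
P = C − (C − P) = 52.39 − (24.3100) = 28.0800

€28.08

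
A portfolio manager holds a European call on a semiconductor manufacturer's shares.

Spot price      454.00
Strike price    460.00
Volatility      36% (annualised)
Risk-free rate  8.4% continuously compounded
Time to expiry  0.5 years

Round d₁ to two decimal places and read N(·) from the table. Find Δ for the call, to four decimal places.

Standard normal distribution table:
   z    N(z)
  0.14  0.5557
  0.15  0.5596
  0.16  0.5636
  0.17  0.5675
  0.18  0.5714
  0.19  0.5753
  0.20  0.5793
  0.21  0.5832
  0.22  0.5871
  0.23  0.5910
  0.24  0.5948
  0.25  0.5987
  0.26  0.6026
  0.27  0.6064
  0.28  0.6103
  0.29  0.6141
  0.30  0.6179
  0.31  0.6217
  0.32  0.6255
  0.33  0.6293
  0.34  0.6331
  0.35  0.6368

σ√T = 0.36·√0.5 = 0.2546
d₁ = [ln(454/460) + (0.084 + ½·0.36²)·0.5] / (σ√T) = (-0.0131 + 0.0744) / 0.2546 = 0.2407 ⇒ 0.24
N(d₁) = N(0.24) = 0.5948
Δ_call = N(d₁) = 0.5948

0.5948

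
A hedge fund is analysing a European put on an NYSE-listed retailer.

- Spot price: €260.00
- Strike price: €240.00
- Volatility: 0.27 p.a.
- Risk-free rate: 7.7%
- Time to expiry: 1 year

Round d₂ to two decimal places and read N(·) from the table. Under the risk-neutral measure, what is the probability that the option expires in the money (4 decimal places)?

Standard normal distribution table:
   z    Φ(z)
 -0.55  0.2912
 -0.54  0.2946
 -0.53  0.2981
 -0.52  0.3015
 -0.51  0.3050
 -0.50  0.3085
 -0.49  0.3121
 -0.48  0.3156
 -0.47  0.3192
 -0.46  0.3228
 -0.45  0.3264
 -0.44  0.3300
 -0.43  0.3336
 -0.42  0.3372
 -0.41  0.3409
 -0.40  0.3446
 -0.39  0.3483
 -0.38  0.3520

0.3264

σ√T = 0.27·√1 = 0.2700
d₁ = [ln(260/240) + (0.077 + 0.27²/2)·1] / 0.2700 = [0.0800 + 0.1134] / 0.2700 = 0.7166 which rounds to 0.72
d₂ = d₁ − σ√T = 0.7166 − 0.2700 = 0.4466 which rounds to 0.45
Risk-neutral Pr[S_T < K] = N(−d₂) = N(-0.45) = 0.3264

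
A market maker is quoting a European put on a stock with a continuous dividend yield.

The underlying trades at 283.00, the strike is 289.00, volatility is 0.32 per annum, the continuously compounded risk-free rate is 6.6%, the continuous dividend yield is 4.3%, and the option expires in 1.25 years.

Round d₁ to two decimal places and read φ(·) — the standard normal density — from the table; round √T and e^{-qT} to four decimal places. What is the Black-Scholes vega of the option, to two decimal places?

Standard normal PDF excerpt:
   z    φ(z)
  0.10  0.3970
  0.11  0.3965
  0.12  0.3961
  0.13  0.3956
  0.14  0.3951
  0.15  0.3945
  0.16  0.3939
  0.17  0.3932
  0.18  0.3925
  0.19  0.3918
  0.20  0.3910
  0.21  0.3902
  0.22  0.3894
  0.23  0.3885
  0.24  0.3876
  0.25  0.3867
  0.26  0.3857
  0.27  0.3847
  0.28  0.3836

T = 1.25;  σ√T = 0.3578
d₁ = [ln(283/289) + (0.066 − 0.043 + ½·0.32²)·1.25] / (σ√T) = (-0.0210 + 0.0928) / 0.3578 = 0.2006 which rounds to 0.20
√T = √1.25 = 1.1180
φ(d₁) = φ(0.20) = 0.3910
e^(−qT) = e^(−0.043·1.25) = 0.9477
vega = S·e^(−qT)·φ(d₁)·√T = 283·0.9477·0.3910·1.1180 = 117.2400
(Call and put vega coincide under Black-Scholes.)

117.24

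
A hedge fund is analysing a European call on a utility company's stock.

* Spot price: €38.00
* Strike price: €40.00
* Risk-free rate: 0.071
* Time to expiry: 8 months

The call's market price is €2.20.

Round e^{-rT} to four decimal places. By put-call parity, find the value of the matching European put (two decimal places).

€2.35

exp(−rT) = exp(−0.071·0.6667) = 0.9538
Put-call parity: C − P = S − K·e^(−rT) = 38 − 40·0.9538 = 38 − 38.1520 = -0.1520
P = C − (C − P) = 2.20 − (-0.1520) = 2.3520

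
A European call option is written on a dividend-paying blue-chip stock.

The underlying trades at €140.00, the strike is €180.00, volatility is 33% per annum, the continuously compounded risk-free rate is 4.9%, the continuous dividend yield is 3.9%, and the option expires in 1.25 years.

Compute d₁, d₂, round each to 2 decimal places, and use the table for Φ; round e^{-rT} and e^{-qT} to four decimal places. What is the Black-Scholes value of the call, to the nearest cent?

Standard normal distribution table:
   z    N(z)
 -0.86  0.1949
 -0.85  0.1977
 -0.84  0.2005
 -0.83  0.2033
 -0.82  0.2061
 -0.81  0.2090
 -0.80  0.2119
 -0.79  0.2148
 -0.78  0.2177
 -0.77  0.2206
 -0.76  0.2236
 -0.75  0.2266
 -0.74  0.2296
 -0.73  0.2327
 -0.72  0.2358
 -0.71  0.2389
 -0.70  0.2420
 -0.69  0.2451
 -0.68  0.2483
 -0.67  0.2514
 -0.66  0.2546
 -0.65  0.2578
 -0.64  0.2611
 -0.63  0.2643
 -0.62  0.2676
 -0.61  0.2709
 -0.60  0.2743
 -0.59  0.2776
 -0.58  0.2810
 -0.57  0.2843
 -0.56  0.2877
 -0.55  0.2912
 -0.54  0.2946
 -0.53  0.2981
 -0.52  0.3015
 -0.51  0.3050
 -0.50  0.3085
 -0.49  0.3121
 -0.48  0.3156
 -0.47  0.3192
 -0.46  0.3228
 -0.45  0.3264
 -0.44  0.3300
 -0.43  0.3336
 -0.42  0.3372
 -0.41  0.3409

€8.62

T = 1.25;  σ√T = 0.3690
d₁ = [ln(140/180) + (0.049 − 0.039 + 0.33²/2)·1.25] / 0.3690 = [-0.2513 + 0.0806] / 0.3690 = -0.4628 → -0.46
d₂ = d₁ − σ√T = -0.4628 − 0.3690 = -0.8318 → -0.83
exp(−qT) = exp(−0.039·1.25) = 0.9524;  exp(−rT) = exp(−0.049·1.25) = 0.9406
N(d₁) = N(-0.46) = 0.3228;  N(d₂) = N(-0.83) = 0.2033
C = 140·0.9524·0.3228 − 180·0.9406·0.2033 = 43.0409 − 34.4203 = 8.6205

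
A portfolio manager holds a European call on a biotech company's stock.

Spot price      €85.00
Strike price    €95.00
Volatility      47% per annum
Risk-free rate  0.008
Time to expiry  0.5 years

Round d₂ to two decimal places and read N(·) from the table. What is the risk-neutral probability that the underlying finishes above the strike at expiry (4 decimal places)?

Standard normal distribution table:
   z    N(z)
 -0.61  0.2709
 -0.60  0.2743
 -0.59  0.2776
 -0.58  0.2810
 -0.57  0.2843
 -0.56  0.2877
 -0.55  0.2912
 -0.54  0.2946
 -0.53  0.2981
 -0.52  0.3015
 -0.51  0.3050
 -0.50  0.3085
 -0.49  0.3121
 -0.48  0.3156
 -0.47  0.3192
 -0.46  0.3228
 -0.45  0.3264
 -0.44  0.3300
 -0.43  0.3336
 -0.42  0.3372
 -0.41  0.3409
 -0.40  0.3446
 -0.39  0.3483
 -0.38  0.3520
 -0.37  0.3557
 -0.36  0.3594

0.3121

σ√T = 0.47·√0.5 = 0.3323
d₁ = [ln(85/95) + (0.008 + 0.47²/2)·0.5] / 0.3323 = [-0.1112 + 0.0592] / 0.3323 = -0.1565 which rounds to -0.16
d₂ = d₁ − σ√T = -0.1565 − 0.3323 = -0.4888 which rounds to -0.49
Risk-neutral Pr[S_T > K] = N(d₂) = N(-0.49) = 0.3121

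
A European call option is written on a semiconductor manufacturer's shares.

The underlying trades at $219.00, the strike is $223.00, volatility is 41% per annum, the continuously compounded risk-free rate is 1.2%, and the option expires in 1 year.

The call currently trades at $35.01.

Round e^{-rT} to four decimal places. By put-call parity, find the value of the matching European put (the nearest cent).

e^(−rT) = e^(−0.012·1) = 0.9881
Put-call parity: C − P = S − K·e^(−rT) = 219 − 223·0.9881 = 219 − 220.3463 = -1.3463
P = C − (C − P) = 35.01 − (-1.3463) = 36.3563

$36.36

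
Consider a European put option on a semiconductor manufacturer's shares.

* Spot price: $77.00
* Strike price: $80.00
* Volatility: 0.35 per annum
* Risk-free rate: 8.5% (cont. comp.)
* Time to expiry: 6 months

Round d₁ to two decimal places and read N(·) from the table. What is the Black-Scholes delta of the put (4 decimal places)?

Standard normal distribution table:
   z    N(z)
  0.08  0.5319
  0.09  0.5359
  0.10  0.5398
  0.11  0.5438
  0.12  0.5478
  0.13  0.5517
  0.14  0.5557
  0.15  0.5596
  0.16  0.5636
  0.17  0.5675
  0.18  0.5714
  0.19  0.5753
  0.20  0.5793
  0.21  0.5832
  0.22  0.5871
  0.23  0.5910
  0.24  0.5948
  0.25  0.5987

T = 0.5;  σ√T = 0.2475
d₁ = [ln(77/80) + (0.085 + ½·0.35²)·0.5] / (σ√T) = (-0.0382 + 0.0731) / 0.2475 = 0.1410 ⇒ 0.14
N(d₁) = N(0.14) = 0.5557
Δ_put = N(d₁) − 1 = 0.5557 − 1 = -0.4443

-0.4443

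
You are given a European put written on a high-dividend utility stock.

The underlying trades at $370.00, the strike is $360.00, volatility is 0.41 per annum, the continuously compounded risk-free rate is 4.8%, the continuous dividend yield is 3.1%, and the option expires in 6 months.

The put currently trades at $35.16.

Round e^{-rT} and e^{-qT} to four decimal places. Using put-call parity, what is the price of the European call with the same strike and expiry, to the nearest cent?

$47.99

exp(−qT) = exp(−0.031·0.5) = 0.9846;  exp(−rT) = exp(−0.048·0.5) = 0.9763
Put-call parity: C − P = S·e^(−qT) − K·e^(−rT) = 370·0.9846 − 360·0.9763 = 364.3020 − 351.4680 = 12.8340
C = P + (C − P) = 35.16 + (12.8340) = 47.9940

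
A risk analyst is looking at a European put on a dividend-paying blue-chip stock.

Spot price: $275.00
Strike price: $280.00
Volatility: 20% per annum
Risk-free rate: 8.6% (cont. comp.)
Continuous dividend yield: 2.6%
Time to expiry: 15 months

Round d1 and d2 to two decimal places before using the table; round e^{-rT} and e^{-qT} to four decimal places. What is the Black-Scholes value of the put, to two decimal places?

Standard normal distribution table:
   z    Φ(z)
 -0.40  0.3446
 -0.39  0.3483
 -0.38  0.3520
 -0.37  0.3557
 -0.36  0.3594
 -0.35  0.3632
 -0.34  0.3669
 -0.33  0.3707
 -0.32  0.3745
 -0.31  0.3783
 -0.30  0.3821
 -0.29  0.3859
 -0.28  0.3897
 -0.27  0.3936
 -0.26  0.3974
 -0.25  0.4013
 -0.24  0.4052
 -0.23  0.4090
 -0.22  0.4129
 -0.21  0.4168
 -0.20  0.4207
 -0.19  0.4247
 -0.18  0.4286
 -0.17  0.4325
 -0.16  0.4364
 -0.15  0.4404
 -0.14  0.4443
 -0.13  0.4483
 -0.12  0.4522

$17.04

σ√T = 0.2 × 1.1180 = 0.2236
d₁ = [ln(275/280) + (0.086 − 0.026 + 0.2²/2)·1.25] / 0.2236 = [-0.0180 + 0.1000] / 0.2236 = 0.3666 which rounds to 0.37
d₂ = d₁ − σ√T = 0.3666 − 0.2236 = 0.1430 which rounds to 0.14
e^(−qT) = e^(−0.026·1.25) = 0.9680;  e^(−rT) = e^(−0.086·1.25) = 0.8981
P = 280·0.8981·N(-0.14) − 275·0.9680·N(-0.37) = 280·0.8981·0.4443 − 275·0.9680·0.3557 = 111.7272 − 94.6873 = 17.0399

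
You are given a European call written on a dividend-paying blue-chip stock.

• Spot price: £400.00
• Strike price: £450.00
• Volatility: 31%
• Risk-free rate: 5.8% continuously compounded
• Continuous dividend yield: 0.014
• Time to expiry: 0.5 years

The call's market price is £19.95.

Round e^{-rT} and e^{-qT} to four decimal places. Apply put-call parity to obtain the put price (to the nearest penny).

exp(−qT) = exp(−0.014·0.5) = 0.9930;  exp(−rT) = exp(−0.058·0.5) = 0.9714
Put-call parity: C − P = S·e^(−qT) − K·e^(−rT) = 400·0.9930 − 450·0.9714 = 397.2000 − 437.1300 = -39.9300
P = C − (C − P) = 19.95 − (-39.9300) = 59.8800

£59.88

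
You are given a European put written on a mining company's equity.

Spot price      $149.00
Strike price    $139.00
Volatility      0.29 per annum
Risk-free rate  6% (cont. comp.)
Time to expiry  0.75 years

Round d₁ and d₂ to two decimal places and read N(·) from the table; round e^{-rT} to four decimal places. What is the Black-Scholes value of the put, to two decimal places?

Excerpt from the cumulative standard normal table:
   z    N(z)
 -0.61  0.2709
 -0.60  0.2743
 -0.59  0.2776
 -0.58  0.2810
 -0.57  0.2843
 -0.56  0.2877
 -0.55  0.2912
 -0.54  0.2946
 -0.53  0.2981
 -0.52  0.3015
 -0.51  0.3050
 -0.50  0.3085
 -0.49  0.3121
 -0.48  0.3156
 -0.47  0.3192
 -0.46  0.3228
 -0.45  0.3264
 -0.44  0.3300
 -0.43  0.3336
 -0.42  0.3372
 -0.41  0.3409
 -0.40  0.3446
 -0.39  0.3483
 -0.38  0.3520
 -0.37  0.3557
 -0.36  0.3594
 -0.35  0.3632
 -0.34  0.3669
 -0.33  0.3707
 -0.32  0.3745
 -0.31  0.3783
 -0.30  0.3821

$7.39

T = 0.75;  σ√T = 0.2511
ln(S/K) + (r + σ²/2)T = ln(149/139) + (0.06 + 0.29²/2)·0.75 = 0.0695 + 0.0765 = 0.1460
d₁ = 0.1460 / 0.2511 = 0.5814 → 0.58
d₂ = d₁ − σ√T = 0.5814 − 0.2511 = 0.3302 → 0.33
exp(−rT) = exp(−0.06·0.75) = 0.9560
P = 139·0.9560·N(-0.33) − 149·N(-0.58) = 139·0.9560·0.3707 − 149·0.2810 = 49.2601 − 41.8690 = 7.3911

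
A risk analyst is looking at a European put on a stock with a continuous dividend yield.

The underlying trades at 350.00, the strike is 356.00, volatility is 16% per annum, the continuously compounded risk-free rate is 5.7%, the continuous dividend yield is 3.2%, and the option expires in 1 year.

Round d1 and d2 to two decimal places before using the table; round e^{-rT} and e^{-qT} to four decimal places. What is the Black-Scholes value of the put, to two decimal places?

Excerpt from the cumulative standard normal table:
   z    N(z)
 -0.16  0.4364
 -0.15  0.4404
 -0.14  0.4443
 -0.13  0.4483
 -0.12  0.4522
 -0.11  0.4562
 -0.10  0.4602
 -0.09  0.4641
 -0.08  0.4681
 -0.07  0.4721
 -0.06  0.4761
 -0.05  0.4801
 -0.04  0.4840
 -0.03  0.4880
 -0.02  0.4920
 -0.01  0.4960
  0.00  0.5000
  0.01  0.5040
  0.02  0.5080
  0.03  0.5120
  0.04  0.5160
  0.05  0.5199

σ√T = 0.16 × 1.0000 = 0.1600
d₁ = [ln(350/356) + (0.057 − 0.032 + 0.16²/2)·1] / 0.1600 = [-0.0170 + 0.0378] / 0.1600 = 0.1300 which rounds to 0.13
d₂ = d₁ − σ√T = 0.1300 − 0.1600 = -0.0300 which rounds to -0.03
exp(−qT) = exp(−0.032·1) = 0.9685;  exp(−rT) = exp(−0.057·1) = 0.9446
P = 356·0.9446·N(0.03) − 350·0.9685·N(-0.13) = 356·0.9446·0.5120 − 350·0.9685·0.4483 = 172.1741 − 151.9625 = 20.2116

20.21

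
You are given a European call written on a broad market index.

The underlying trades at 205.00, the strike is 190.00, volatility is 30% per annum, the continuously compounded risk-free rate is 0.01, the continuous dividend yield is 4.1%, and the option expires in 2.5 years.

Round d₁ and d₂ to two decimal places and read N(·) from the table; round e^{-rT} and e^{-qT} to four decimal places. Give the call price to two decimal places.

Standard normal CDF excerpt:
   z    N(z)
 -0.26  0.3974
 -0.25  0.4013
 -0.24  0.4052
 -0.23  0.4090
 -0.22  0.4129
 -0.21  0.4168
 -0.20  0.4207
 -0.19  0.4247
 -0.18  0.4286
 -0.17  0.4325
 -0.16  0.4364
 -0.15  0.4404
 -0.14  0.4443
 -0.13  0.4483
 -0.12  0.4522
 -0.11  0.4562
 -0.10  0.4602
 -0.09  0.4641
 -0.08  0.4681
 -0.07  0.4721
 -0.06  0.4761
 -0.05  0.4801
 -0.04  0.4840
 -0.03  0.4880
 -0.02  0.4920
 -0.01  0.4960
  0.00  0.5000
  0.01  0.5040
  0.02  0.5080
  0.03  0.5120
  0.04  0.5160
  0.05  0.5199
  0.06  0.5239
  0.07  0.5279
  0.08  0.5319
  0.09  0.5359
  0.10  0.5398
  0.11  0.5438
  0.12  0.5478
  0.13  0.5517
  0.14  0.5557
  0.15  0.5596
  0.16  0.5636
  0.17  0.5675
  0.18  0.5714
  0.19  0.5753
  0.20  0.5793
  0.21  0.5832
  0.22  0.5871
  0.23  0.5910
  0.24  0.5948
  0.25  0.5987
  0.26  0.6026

σ√T = 0.3 × 1.5811 = 0.4743
d₁ = [ln(205/190) + (0.01 − 0.041 + 0.3²/2)·2.5] / 0.4743 = [0.0760 + 0.0350] / 0.4743 = 0.2340 ≈ 0.23
d₂ = d₁ − σ√T = 0.2340 − 0.4743 = -0.2404 ≈ -0.24
exp(−qT) = exp(−0.041·2.5) = 0.9026;  exp(−rT) = exp(−0.01·2.5) = 0.9753
N(d₁) = N(0.23) = 0.5910;  N(d₂) = N(-0.24) = 0.4052
C = 205·0.9026·0.5910 − 190·0.9753·0.4052 = 109.3545 − 75.0864 = 34.2681

34.27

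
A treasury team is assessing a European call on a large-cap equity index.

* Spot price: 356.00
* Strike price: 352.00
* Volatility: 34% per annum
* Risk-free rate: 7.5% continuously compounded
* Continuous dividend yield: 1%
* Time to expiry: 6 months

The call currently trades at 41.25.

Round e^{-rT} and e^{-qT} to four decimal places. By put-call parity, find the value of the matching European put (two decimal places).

exp(−qT) = exp(−0.01·0.5) = 0.9950;  exp(−rT) = exp(−0.075·0.5) = 0.9632
Put-call parity: C − P = S·e^(−qT) − K·e^(−rT) = 356·0.9950 − 352·0.9632 = 354.2200 − 339.0464 = 15.1736
P = C − (C − P) = 41.25 − (15.1736) = 26.0764

26.08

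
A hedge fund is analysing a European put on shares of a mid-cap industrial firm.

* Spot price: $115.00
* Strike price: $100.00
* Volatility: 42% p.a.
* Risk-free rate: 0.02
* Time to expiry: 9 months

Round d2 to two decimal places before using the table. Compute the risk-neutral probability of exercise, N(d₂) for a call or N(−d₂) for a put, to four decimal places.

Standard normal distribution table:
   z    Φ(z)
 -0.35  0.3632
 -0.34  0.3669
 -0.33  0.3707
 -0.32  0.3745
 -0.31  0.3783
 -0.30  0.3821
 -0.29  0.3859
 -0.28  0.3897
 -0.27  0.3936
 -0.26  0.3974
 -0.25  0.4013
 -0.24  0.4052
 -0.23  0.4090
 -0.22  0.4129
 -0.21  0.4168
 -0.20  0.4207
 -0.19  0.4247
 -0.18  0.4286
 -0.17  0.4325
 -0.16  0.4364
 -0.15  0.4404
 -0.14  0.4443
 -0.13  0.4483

T = 0.75;  σ√T = 0.3637
d₁ = [ln(115/100) + (0.02 + 0.42²/2)·0.75] / 0.3637 = [0.1398 + 0.0811] / 0.3637 = 0.6074 which rounds to 0.61
d₂ = d₁ − σ√T = 0.6074 − 0.3637 = 0.2436 which rounds to 0.24
Pr(exercise) under Q = N(−d₂) = N(-0.24) = 0.4052

0.4052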